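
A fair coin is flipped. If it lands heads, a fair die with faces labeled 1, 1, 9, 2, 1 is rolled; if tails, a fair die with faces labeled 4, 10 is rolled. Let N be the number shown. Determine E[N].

49/10

E[N | heads] = (1+1+9+2+1)/5 = 14/5.
E[N | tails] = (4+10)/2 = 7.
By the law of total expectation,
E[N] = (1/2)·(14/5) + (1/2)·(7) = 49/10.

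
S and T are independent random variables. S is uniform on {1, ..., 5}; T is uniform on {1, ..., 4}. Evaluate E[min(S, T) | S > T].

2

Outcomes with S > T: (2,1), (3,1), (3,2), (4,1), (4,2), (4,3), (5,1), (5,2), (5,3), (5,4), each with probability 1/20.
E[min(S, T) | S > T] = (1 + 1 + 2 + 1 + 2 + 3 + 1 + 2 + 3 + 4) / 10 = 2.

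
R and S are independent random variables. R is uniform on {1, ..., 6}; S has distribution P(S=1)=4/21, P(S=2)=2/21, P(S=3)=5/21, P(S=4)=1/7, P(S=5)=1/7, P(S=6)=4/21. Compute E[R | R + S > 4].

58/15

P(R + S > 4) = 5/6.
Summing R·P(x,y) over outcomes with R + S > 4 gives 29/9.
E[R | R + S > 4] = (29/9) / (5/6) = 58/15.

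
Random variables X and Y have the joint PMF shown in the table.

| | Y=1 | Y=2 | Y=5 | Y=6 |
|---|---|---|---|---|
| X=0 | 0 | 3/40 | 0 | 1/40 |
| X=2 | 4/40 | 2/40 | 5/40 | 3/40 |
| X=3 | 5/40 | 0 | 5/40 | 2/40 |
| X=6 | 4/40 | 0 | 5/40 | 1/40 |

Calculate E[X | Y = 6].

P(Y = 6) = 7/40.
Σ X·P over the event = 0·(1/40) + 2·(3/40) + 3·(2/40) + 6·(1/40) = 9/20.
E[X | Y = 6] = (9/20) / (7/40) = 18/7.

18/7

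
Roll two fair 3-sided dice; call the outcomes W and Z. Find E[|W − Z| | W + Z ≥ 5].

Outcomes with W + Z ≥ 5: (2,3), (3,2), (3,3), each with probability 1/9.
E[|W − Z| | W + Z ≥ 5] = (1 + 1 + 0) / 3 = 2/3.

2/3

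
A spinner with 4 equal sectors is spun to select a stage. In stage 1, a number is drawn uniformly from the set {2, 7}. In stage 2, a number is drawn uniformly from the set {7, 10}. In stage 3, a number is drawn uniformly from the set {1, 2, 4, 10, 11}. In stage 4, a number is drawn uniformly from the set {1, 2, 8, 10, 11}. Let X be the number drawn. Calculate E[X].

E[X | stage 1] = (2+7)/2 = 9/2.
E[X | stage 2] = (7+10)/2 = 17/2.
E[X | stage 3] = (1+2+4+10+11)/5 = 28/5.
E[X | stage 4] = (1+2+8+10+11)/5 = 32/5.
E[X] = (1/4)·(9/2) + (1/4)·(17/2) + (1/4)·(28/5) + (1/4)·(32/5) = 25/4.

25/4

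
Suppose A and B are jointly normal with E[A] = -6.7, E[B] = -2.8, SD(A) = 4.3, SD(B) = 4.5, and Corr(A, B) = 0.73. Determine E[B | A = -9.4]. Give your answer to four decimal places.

E[B | A=x] = μ_B + ρ(σ_B/σ_A)(x − μ_A) for jointly normal variables.
E[B | A=-9.4] = -2.8 + (0.73)·(4.5/4.3)·(-9.4 − (-6.7)) = -2.8 + (0.76395)·(-2.7) = -4.8627.

-4.8627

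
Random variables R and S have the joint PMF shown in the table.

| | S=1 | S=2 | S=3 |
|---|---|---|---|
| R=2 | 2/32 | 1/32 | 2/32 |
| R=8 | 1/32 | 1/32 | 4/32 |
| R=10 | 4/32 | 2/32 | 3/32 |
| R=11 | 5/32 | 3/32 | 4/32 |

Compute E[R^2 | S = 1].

359/4

P(S = 1) = 3/8.
Σ R^2·P over the event = 4·(2/32) + 64·(1/32) + 100·(4/32) + 121·(5/32) = 1077/32.
E[R^2 | S = 1] = (1077/32) / (3/8) = 359/4.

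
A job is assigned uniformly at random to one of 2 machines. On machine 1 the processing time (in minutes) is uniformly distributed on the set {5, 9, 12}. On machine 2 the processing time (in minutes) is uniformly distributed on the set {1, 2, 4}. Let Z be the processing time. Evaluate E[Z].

11/2

E[Z | machine 1] = (5+9+12)/3 = 26/3.
E[Z | machine 2] = (1+2+4)/3 = 7/3.
E[Z] = (1/2)·(26/3) + (1/2)·(7/3) = 11/2.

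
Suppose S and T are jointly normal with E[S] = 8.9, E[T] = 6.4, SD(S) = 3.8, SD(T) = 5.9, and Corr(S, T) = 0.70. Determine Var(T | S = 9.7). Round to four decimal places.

17.7531

Var(T | S=x) = (1 − ρ²)·σ_T².
Var(T | S=9.7) = (5.9)²·(1 − (0.70)²) = 34.81·0.51 = 17.7531.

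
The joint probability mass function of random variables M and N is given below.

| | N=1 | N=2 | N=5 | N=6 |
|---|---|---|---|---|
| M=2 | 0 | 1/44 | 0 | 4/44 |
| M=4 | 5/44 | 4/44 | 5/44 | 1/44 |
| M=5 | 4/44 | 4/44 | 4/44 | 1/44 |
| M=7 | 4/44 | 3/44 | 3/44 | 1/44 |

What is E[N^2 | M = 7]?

P(M = 7) = 1/4.
Σ N^2·P over the event = 1·(4/44) + 4·(3/44) + 25·(3/44) + 36·(1/44) = 127/44.
E[N^2 | M = 7] = (127/44) / (1/4) = 127/11.

127/11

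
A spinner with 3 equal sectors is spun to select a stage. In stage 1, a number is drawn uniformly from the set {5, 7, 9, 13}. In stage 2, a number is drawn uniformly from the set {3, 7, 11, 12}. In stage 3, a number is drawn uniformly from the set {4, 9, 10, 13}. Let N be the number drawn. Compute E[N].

103/12

E[N | stage 1] = (5+7+9+13)/4 = 17/2.
E[N | stage 2] = (3+7+11+12)/4 = 33/4.
E[N | stage 3] = (4+9+10+13)/4 = 9.
By the law of total expectation,
E[N] = (1/3)·(17/2) + (1/3)·(33/4) + (1/3)·(9) = 103/12.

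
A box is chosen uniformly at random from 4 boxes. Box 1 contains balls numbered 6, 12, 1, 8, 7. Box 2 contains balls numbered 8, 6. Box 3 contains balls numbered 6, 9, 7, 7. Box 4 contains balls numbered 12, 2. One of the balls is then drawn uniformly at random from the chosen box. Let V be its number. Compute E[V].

561/80

E[V | box 1] = (6+12+1+8+7)/5 = 34/5.
E[V | box 2] = (8+6)/2 = 7.
E[V | box 3] = (6+9+7+7)/4 = 29/4.
E[V | box 4] = (12+2)/2 = 7.
E[V] = (1/4)·(34/5) + (1/4)·(7) + (1/4)·(29/4) + (1/4)·(7) = 561/80.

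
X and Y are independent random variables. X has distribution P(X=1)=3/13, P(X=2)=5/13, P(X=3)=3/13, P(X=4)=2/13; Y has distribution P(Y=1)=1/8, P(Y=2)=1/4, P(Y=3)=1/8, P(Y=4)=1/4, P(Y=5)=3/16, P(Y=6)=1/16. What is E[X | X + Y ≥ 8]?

P(X + Y ≥ 8) = 33/208.
Summing X·P(x,y) over outcomes with X + Y ≥ 8 gives 55/104.
E[X | X + Y ≥ 8] = (55/104) / (33/208) = 10/3.

10/3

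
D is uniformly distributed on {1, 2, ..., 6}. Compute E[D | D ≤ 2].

3/2

Given D ≤ 2, D is equally likely to be any of {1, 2}.
E[D | D ≤ 2] = (1 + 2) / 2 = 3/2.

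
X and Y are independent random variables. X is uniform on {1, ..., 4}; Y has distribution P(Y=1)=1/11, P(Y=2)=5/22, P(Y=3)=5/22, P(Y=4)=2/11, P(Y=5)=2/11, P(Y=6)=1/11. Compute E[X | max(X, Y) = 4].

22/7

P(max(X, Y) = 4) = 7/22.
Summing X·P(x,y) over outcomes with max(X, Y) = 4 gives 1.
E[X | max(X, Y) = 4] = (1) / (7/22) = 22/7.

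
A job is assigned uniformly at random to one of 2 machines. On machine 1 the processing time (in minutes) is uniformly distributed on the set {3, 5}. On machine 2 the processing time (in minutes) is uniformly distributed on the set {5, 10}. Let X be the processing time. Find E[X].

23/4

E[X | machine 1] = (3+5)/2 = 4.
E[X | machine 2] = (5+10)/2 = 15/2.
By the law of total expectation,
E[X] = (1/2)·(4) + (1/2)·(15/2) = 23/4.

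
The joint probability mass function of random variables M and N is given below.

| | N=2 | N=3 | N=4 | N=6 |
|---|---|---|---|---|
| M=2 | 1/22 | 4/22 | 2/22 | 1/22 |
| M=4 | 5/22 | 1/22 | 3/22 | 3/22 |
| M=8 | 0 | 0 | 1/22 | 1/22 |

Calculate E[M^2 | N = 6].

P(N = 6) = 5/22.
Σ M^2·P over the event = 4·(1/22) + 16·(3/22) + 64·(1/22) = 58/11.
E[M^2 | N = 6] = (58/11) / (5/22) = 116/5.

116/5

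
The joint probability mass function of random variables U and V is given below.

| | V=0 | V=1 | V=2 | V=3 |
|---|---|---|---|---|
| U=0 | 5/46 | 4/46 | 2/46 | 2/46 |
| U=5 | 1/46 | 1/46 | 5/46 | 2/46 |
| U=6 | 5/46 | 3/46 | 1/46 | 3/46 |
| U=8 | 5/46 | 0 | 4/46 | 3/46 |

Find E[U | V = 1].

P(V = 1) = 4/23.
Σ U·P over the event = 0·(4/46) + 5·(1/46) + 6·(3/46) = 1/2.
E[U | V = 1] = (1/2) / (4/23) = 23/8.

23/8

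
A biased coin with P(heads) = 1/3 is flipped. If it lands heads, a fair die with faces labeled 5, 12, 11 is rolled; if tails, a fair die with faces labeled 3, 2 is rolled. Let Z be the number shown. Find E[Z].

E[Z | heads] = (5+12+11)/3 = 28/3.
E[Z | tails] = (3+2)/2 = 5/2.
By the law of total expectation,
E[Z] = (1/3)·(28/3) + (2/3)·(5/2) = 43/9.

43/9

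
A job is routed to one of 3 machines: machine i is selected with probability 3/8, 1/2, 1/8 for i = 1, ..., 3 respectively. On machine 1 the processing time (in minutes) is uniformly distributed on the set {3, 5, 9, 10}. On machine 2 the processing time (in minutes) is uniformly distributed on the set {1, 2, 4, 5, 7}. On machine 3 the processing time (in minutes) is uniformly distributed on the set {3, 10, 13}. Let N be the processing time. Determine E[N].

2647/480

E[N | machine 1] = (3+5+9+10)/4 = 27/4.
E[N | machine 2] = (1+2+4+5+7)/5 = 19/5.
E[N | machine 3] = (3+10+13)/3 = 26/3.
E[N] = (3/8)·(27/4) + (1/2)·(19/5) + (1/8)·(26/3) = 2647/480.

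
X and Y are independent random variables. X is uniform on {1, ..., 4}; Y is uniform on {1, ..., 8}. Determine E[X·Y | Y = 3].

15/2

P(Y = 3) = 1/8.
Summing XY·P(x,y) over outcomes with Y = 3 gives 15/16.
E[X·Y | Y = 3] = (15/16) / (1/8) = 15/2.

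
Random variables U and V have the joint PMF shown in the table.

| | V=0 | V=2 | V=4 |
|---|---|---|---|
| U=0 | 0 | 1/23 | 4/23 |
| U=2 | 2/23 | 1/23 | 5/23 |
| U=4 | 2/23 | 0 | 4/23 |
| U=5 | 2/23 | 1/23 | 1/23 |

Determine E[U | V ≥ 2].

P(V ≥ 2) = 17/23.
Summing U·P(U=x,V=y) over the conditioning event gives 38/23.
E[U | V ≥ 2] = (38/23) / (17/23) = 38/17.

38/17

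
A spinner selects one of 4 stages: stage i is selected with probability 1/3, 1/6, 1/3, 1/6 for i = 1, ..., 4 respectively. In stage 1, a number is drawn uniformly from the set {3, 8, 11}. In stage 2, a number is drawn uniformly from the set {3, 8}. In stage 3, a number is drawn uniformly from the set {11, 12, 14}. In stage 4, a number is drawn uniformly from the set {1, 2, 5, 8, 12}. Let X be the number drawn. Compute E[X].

1513/180

E[X | stage 1] = (3+8+11)/3 = 22/3.
E[X | stage 2] = (3+8)/2 = 11/2.
E[X | stage 3] = (11+12+14)/3 = 37/3.
E[X | stage 4] = (1+2+5+8+12)/5 = 28/5.
By the law of total expectation,
E[X] = (1/3)·(22/3) + (1/6)·(11/2) + (1/3)·(37/3) + (1/6)·(28/5) = 1513/180.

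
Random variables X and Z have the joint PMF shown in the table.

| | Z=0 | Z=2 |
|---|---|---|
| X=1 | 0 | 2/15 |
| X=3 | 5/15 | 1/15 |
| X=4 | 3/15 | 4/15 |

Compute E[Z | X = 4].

P(X = 4) = 7/15.
Σ Z·P over the event = 0·(3/15) + 2·(4/15) = 8/15.
E[Z | X = 4] = (8/15) / (7/15) = 8/7.

8/7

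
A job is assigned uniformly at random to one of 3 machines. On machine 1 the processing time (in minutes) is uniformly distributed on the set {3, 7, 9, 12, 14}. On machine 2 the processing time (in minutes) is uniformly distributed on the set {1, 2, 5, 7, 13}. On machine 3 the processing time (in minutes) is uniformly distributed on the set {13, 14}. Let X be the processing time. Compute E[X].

E[X | machine 1] = (3+7+9+12+14)/5 = 9.
E[X | machine 2] = (1+2+5+7+13)/5 = 28/5.
E[X | machine 3] = (13+14)/2 = 27/2.
By the law of total expectation,
E[X] = (1/3)·(9) + (1/3)·(28/5) + (1/3)·(27/2) = 281/30.

281/30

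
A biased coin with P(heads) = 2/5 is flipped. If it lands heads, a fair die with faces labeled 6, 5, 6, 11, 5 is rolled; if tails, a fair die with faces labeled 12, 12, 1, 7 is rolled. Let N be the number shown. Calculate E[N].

E[N | heads] = (6+5+6+11+5)/5 = 33/5.
E[N | tails] = (12+12+1+7)/4 = 8.
E[N] = (2/5)·(33/5) + (3/5)·(8) = 186/25.

186/25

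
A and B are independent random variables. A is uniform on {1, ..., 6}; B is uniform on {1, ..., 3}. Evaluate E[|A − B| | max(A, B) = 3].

P(max(A, B) = 3) = 5/18.
Summing |A−B|·P(x,y) over outcomes with max(A, B) = 3 gives 1/3.
E[|A − B| | max(A, B) = 3] = (1/3) / (5/18) = 6/5.

6/5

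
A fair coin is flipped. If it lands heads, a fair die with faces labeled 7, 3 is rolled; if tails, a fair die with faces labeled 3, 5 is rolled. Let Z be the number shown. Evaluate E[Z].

9/2

E[Z | heads] = (7+3)/2 = 5.
E[Z | tails] = (3+5)/2 = 4.
By the law of total expectation,
E[Z] = (1/2)·(5) + (1/2)·(4) = 9/2.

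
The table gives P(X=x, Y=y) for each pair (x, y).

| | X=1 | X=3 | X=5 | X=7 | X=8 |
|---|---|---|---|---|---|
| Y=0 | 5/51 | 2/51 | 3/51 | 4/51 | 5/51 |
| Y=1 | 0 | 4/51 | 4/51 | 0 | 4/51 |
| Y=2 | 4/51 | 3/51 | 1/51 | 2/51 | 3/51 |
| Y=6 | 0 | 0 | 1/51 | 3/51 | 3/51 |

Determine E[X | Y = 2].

56/13

P(Y = 2) = 13/51.
Σ X·P over the event = 1·(4/51) + 3·(3/51) + 5·(1/51) + 7·(2/51) + 8·(3/51) = 56/51.
E[X | Y = 2] = (56/51) / (13/51) = 56/13.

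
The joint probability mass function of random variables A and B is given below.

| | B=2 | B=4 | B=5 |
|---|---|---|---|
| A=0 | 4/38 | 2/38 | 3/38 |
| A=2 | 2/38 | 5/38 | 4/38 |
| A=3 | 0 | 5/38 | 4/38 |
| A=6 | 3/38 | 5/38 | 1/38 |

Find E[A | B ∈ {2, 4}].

77/26

P(B ∈ {2, 4}) = 13/19.
Σ A·P over the event = 0·(4/38) + 0·(2/38) + 2·(2/38) + 2·(5/38) + 3·(5/38) + 6·(3/38) + 6·(5/38) = 77/38.
E[A | B ∈ {2, 4}] = (77/38) / (13/19) = 77/26.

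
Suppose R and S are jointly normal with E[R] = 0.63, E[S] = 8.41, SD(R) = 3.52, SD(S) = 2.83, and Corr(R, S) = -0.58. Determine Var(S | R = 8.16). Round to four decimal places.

For a bivariate normal, Var(S | R=x) = σ_S²(1 − ρ²).
Var(S | R=8.16) = (2.83)²·(1 − (-0.58)²) = 8.0089·0.6636 = 5.3147.

5.3147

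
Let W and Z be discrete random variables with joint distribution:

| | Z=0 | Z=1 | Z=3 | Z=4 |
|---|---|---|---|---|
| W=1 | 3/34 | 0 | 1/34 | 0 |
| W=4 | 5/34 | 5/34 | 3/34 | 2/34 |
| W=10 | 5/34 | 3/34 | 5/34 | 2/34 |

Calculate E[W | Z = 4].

P(Z = 4) = 2/17.
Σ W·P over the event = 4·(2/34) + 10·(2/34) = 14/17.
E[W | Z = 4] = (14/17) / (2/17) = 7.

7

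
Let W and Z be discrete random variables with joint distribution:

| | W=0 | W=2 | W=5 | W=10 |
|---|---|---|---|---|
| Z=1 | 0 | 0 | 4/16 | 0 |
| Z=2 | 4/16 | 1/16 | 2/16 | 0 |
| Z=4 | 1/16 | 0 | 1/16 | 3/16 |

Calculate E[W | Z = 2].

12/7

P(Z = 2) = 7/16.
Summing W·P(W=x,Z=y) over the conditioning event gives 3/4.
E[W | Z = 2] = (3/4) / (7/16) = 12/7.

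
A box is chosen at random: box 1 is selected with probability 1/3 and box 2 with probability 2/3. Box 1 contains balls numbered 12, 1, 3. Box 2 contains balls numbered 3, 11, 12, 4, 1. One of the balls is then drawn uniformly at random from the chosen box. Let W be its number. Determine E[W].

266/45

E[W | box 1] = (12+1+3)/3 = 16/3.
E[W | box 2] = (3+11+12+4+1)/5 = 31/5.
E[W] = (1/3)·(16/3) + (2/3)·(31/5) = 266/45.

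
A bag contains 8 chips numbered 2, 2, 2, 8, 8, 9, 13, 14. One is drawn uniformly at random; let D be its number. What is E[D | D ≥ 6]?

P(D ≥ 6) = 5/8.
Σ over the event: 8·1/4 + 9·1/8 + 13·1/8 + 14·1/8 = 13/2.
E[D | D ≥ 6] = (13/2) / (5/8) = 52/5.

52/5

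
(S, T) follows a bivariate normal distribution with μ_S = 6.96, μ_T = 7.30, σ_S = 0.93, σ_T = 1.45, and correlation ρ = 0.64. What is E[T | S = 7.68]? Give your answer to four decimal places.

For a bivariate normal, E[T | S=x] = μ_T + ρ·(σ_T/σ_S)·(x − μ_S).
E[T | S=7.68] = 7.30 + (0.64)·(1.45/0.93)·(7.68 − (6.96)) = 7.30 + (0.99785)·(0.72) = 8.0185.

8.0185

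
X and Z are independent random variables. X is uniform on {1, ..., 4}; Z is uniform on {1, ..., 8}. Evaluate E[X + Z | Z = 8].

P(Z = 8) = 1/8.
Summing (X+Z)·P(x,y) over outcomes with Z = 8 gives 21/16.
E[X + Z | Z = 8] = (21/16) / (1/8) = 21/2.

21/2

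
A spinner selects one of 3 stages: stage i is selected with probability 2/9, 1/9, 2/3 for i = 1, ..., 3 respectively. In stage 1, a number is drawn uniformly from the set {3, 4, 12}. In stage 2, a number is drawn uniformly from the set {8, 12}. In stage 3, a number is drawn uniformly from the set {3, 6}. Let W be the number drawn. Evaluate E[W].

E[W | stage 1] = (3+4+12)/3 = 19/3.
E[W | stage 2] = (8+12)/2 = 10.
E[W | stage 3] = (3+6)/2 = 9/2.
E[W] = (2/9)·(19/3) + (1/9)·(10) + (2/3)·(9/2) = 149/27.

149/27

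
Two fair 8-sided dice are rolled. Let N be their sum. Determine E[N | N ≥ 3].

82/9

P(N ≥ 3) = 63/64.
E[N | N ≥ 3] = (287/32) / (63/64) = 82/9.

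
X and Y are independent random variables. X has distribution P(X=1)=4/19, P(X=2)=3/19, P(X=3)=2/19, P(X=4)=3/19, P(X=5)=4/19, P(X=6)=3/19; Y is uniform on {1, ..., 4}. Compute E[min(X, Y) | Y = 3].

46/19

P(Y = 3) = 1/4.
Summing min(X,Y)·P(x,y) over outcomes with Y = 3 gives 23/38.
E[min(X, Y) | Y = 3] = (23/38) / (1/4) = 46/19.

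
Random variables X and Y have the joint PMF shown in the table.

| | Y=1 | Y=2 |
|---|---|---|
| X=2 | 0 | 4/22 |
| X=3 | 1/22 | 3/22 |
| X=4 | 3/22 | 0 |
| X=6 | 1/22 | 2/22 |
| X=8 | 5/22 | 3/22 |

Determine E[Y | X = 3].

P(X = 3) = 2/11.
Σ Y·P over the event = 1·(1/22) + 2·(3/22) = 7/22.
E[Y | X = 3] = (7/22) / (2/11) = 7/4.

7/4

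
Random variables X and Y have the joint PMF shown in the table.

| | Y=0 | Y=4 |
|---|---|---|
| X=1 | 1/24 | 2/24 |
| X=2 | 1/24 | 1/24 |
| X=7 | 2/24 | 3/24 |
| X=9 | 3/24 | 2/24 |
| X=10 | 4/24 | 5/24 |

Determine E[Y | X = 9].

P(X = 9) = 5/24.
Summing Y·P(X=x,Y=y) over the conditioning event gives 1/3.
E[Y | X = 9] = (1/3) / (5/24) = 8/5.

8/5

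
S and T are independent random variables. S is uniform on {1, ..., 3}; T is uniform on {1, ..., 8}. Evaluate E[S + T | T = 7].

Outcomes with T = 7: (1,7), (2,7), (3,7), each with probability 1/24.
E[S + T | T = 7] = (8 + 9 + 10) / 3 = 9.

9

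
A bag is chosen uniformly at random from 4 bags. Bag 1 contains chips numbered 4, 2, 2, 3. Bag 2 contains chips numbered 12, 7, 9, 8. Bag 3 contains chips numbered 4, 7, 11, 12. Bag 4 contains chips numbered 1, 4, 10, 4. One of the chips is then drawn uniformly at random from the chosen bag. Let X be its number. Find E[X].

E[X | bag 1] = (4+2+2+3)/4 = 11/4.
E[X | bag 2] = (12+7+9+8)/4 = 9.
E[X | bag 3] = (4+7+11+12)/4 = 17/2.
E[X | bag 4] = (1+4+10+4)/4 = 19/4.
By the law of total expectation,
E[X] = (1/4)·(11/4) + (1/4)·(9) + (1/4)·(17/2) + (1/4)·(19/4) = 25/4.

25/4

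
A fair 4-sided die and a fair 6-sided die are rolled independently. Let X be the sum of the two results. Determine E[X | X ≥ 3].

P(X ≥ 3) = 23/24.
Σ over the event: 3·1/12 + 4·1/8 + 5·1/6 + 6·1/6 + 7·1/6 + 8·1/8 + 9·1/12 + 10·1/24 = 71/12.
E[X | X ≥ 3] = (71/12) / (23/24) = 142/23.

142/23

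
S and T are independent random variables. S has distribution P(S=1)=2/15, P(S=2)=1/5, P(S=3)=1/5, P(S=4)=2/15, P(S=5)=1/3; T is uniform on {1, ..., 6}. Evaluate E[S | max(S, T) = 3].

5/2

P(max(S, T) = 3) = 7/45.
Summing S·P(x,y) over outcomes with max(S, T) = 3 gives 7/18.
E[S | max(S, T) = 3] = (7/18) / (7/45) = 5/2.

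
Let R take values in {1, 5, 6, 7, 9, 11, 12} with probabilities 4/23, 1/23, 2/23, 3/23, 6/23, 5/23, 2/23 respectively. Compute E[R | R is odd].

P(R is odd) = 19/23.
Σ over the event: 1·4/23 + 5·1/23 + 7·3/23 + 9·6/23 + 11·5/23 = 139/23.
E[R | R is odd] = (139/23) / (19/23) = 139/19.

139/19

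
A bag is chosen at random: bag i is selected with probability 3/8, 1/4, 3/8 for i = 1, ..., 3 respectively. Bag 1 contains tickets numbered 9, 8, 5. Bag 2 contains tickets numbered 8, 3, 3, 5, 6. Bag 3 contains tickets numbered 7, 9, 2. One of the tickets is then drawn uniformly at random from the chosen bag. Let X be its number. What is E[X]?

25/4

E[X | bag 1] = (9+8+5)/3 = 22/3.
E[X | bag 2] = (8+3+3+5+6)/5 = 5.
E[X | bag 3] = (7+9+2)/3 = 6.
By the law of total expectation,
E[X] = (3/8)·(22/3) + (1/4)·(5) + (3/8)·(6) = 25/4.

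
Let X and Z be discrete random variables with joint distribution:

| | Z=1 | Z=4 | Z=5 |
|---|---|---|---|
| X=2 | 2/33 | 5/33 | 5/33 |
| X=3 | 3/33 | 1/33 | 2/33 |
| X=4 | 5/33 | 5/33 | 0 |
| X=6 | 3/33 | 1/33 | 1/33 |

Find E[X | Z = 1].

P(Z = 1) = 13/33.
Σ X·P over the event = 2·(2/33) + 3·(3/33) + 4·(5/33) + 6·(3/33) = 17/11.
E[X | Z = 1] = (17/11) / (13/33) = 51/13.

51/13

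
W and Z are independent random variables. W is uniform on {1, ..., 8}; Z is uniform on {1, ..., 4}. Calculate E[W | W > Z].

P(W > Z) = 11/16.
Summing W·P(x,y) over outcomes with W > Z gives 31/8.
E[W | W > Z] = (31/8) / (11/16) = 62/11.

62/11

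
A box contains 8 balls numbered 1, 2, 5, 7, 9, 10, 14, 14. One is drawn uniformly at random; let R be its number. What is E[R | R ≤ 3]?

3/2

P(R ≤ 3) = 1/4.
Σ over the event: 1·1/8 + 2·1/8 = 3/8.
E[R | R ≤ 3] = (3/8) / (1/4) = 3/2.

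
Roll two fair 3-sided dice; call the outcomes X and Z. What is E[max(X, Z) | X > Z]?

8/3

P(X > Z) = 1/3.
Summing max(X,Z)·P(x,y) over outcomes with X > Z gives 8/9.
E[max(X, Z) | X > Z] = (8/9) / (1/3) = 8/3.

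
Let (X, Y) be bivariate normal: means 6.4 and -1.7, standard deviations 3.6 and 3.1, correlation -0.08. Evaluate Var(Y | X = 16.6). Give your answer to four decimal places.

The conditional variance in a bivariate normal is σ_Y²(1 − ρ²), independent of x.
Var(Y | X=16.6) = (3.1)²·(1 − (-0.08)²) = 9.61·0.9936 = 9.5485.

9.5485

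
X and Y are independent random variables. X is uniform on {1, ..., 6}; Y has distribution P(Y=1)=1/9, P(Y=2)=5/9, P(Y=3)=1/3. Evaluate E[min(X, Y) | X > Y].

P(X > Y) = 17/27.
Summing min(X,Y)·P(x,y) over outcomes with X > Y gives 4/3.
E[min(X, Y) | X > Y] = (4/3) / (17/27) = 36/17.

36/17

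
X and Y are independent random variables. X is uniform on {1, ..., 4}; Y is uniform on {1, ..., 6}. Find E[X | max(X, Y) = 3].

12/5

Outcomes with max(X, Y) = 3: (1,3), (2,3), (3,1), (3,2), (3,3), each with probability 1/24.
E[X | max(X, Y) = 3] = (1 + 2 + 3 + 3 + 3) / 5 = 12/5.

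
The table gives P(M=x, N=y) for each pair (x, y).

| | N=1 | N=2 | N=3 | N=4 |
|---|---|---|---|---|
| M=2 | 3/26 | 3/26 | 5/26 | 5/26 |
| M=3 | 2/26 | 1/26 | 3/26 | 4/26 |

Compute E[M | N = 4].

P(N = 4) = 9/26.
Σ M·P over the event = 2·(5/26) + 3·(4/26) = 11/13.
E[M | N = 4] = (11/13) / (9/26) = 22/9.

22/9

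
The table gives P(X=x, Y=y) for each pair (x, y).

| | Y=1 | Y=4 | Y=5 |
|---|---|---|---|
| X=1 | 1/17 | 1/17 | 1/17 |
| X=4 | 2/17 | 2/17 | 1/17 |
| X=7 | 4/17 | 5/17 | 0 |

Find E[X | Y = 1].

P(Y = 1) = 7/17.
Σ X·P over the event = 1·(1/17) + 4·(2/17) + 7·(4/17) = 37/17.
E[X | Y = 1] = (37/17) / (7/17) = 37/7.

37/7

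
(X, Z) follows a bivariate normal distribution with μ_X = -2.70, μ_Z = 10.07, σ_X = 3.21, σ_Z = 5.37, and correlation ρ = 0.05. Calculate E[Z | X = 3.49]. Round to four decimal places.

10.5878

E[Z | X=x] = μ_Z + ρ(σ_Z/σ_X)(x − μ_X) for jointly normal variables.
E[Z | X=3.49] = 10.07 + (0.05)·(5.37/3.21)·(3.49 − (-2.70)) = 10.07 + (0.083645)·(6.19) = 10.5878.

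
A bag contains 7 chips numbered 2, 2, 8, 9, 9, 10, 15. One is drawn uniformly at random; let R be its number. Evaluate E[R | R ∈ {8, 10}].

9

P(R ∈ {8, 10}) = 2/7.
Σ over the event: 8·1/7 + 10·1/7 = 18/7.
E[R | R ∈ {8, 10}] = (18/7) / (2/7) = 9.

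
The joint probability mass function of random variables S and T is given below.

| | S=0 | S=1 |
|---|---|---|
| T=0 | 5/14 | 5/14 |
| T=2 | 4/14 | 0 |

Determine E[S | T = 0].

P(T = 0) = 5/7.
Σ S·P over the event = 0·(5/14) + 1·(5/14) = 5/14.
E[S | T = 0] = (5/14) / (5/7) = 1/2.

1/2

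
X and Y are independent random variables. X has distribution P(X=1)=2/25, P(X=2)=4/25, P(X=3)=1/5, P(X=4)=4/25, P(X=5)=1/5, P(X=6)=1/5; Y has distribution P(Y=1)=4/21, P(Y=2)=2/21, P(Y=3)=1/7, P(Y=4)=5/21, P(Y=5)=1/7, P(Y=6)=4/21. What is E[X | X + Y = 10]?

P(X + Y = 10) = 8/75.
Summing X·P(x,y) over outcomes with X + Y = 10 gives 289/525.
E[X | X + Y = 10] = (289/525) / (8/75) = 289/56.

289/56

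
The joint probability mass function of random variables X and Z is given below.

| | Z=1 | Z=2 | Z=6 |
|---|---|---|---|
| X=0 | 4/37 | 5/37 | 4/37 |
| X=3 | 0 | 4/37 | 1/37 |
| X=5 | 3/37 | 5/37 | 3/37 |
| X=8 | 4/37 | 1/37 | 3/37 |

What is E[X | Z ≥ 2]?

P(Z ≥ 2) = 26/37.
Summing X·P(X=x,Z=y) over the conditioning event gives 87/37.
E[X | Z ≥ 2] = (87/37) / (26/37) = 87/26.

87/26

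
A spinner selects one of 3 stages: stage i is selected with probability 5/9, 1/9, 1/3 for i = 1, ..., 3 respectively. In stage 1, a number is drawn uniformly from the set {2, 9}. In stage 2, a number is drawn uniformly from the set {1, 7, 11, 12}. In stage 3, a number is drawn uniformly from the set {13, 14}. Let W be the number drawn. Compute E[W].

101/12

E[W | stage 1] = (2+9)/2 = 11/2.
E[W | stage 2] = (1+7+11+12)/4 = 31/4.
E[W | stage 3] = (13+14)/2 = 27/2.
By the law of total expectation,
E[W] = (5/9)·(11/2) + (1/9)·(31/4) + (1/3)·(27/2) = 101/12.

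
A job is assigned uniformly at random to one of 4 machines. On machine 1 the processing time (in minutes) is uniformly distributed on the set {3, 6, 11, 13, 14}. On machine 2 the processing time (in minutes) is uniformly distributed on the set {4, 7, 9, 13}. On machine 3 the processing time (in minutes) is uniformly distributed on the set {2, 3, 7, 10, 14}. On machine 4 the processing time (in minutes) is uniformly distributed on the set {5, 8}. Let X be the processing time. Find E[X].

627/80

E[X | machine 1] = (3+6+11+13+14)/5 = 47/5.
E[X | machine 2] = (4+7+9+13)/4 = 33/4.
E[X | machine 3] = (2+3+7+10+14)/5 = 36/5.
E[X | machine 4] = (5+8)/2 = 13/2.
By the law of total expectation,
E[X] = (1/4)·(47/5) + (1/4)·(33/4) + (1/4)·(36/5) + (1/4)·(13/2) = 627/80.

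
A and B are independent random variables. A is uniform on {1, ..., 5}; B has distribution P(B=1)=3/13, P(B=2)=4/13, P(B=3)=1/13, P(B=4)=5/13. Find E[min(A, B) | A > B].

P(A > B) = 31/65.
Summing min(A,B)·P(x,y) over outcomes with A > B gives 62/65.
E[min(A, B) | A > B] = (62/65) / (31/65) = 2.

2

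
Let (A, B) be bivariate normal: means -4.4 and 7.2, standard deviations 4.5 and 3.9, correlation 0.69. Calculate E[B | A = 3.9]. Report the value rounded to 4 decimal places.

The regression of B on A has slope ρ·σ_B/σ_A and passes through (μ_A, μ_B).
E[B | A=3.9] = 7.2 + (0.69)·(3.9/4.5)·(3.9 − (-4.4)) = 7.2 + (0.598)·(8.3) = 12.1634.

12.1634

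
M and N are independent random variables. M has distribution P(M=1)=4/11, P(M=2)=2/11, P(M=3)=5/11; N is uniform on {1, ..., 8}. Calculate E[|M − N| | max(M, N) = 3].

P(max(M, N) = 3) = 21/88.
Summing |M−N|·P(x,y) over outcomes with max(M, N) = 3 gives 25/88.
E[|M − N| | max(M, N) = 3] = (25/88) / (21/88) = 25/21.

25/21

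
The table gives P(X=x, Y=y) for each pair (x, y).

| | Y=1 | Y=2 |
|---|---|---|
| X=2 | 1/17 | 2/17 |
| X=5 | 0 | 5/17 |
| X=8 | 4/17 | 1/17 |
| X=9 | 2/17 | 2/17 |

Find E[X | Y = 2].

11/2

P(Y = 2) = 10/17.
Summing X·P(X=x,Y=y) over the conditioning event gives 55/17.
E[X | Y = 2] = (55/17) / (10/17) = 11/2.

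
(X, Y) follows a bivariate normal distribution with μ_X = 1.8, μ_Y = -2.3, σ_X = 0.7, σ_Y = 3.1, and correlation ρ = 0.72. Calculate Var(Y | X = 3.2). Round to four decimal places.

4.6282

The conditional variance in a bivariate normal is σ_Y²(1 − ρ²), independent of x.
Var(Y | X=3.2) = (3.1)²·(1 − (0.72)²) = 9.61·0.4816 = 4.6282.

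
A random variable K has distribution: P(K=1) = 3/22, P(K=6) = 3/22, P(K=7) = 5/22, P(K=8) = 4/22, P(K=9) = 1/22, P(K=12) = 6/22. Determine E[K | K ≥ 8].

P(K ≥ 8) = 1/2.
Σ over the event: 8·2/11 + 9·1/22 + 12·3/11 = 113/22.
E[K | K ≥ 8] = (113/22) / (1/2) = 113/11.

113/11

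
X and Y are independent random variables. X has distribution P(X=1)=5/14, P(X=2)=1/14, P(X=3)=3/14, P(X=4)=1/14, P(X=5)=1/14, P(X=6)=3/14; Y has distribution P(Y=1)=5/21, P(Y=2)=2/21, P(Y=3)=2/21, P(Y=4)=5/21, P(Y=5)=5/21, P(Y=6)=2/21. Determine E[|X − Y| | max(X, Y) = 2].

15/17

P(max(X, Y) = 2) = 17/294.
Summing |X−Y|·P(x,y) over outcomes with max(X, Y) = 2 gives 5/98.
E[|X − Y| | max(X, Y) = 2] = (5/98) / (17/294) = 15/17.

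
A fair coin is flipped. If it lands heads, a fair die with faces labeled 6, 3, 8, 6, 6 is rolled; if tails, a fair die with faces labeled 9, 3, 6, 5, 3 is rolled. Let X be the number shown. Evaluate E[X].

11/2

E[X | heads] = (6+3+8+6+6)/5 = 29/5.
E[X | tails] = (9+3+6+5+3)/5 = 26/5.
E[X] = (1/2)·(29/5) + (1/2)·(26/5) = 11/2.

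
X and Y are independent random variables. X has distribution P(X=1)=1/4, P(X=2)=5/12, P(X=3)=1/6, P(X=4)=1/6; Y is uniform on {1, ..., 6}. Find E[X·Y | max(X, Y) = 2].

36/13

P(max(X, Y) = 2) = 13/72.
Summing XY·P(x,y) over outcomes with max(X, Y) = 2 gives 1/2.
E[X·Y | max(X, Y) = 2] = (1/2) / (13/72) = 36/13.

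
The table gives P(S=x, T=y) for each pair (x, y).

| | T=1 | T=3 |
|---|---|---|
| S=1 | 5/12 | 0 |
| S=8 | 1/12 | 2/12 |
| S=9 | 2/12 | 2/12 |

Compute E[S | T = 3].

P(T = 3) = 1/3.
Σ S·P over the event = 8·(2/12) + 9·(2/12) = 17/6.
E[S | T = 3] = (17/6) / (1/3) = 17/2.

17/2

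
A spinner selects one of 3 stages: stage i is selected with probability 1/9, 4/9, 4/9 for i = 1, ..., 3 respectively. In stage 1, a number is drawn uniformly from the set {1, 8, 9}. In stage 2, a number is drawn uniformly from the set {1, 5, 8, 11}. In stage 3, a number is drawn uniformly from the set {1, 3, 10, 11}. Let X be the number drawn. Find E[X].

56/9

E[X | stage 1] = (1+8+9)/3 = 6.
E[X | stage 2] = (1+5+8+11)/4 = 25/4.
E[X | stage 3] = (1+3+10+11)/4 = 25/4.
E[X] = (1/9)·(6) + (4/9)·(25/4) + (4/9)·(25/4) = 56/9.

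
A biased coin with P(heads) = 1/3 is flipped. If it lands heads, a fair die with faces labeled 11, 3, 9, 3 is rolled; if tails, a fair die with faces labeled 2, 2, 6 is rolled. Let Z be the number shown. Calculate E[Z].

79/18

E[Z | heads] = (11+3+9+3)/4 = 13/2.
E[Z | tails] = (2+2+6)/3 = 10/3.
By the law of total expectation,
E[Z] = (1/3)·(13/2) + (2/3)·(10/3) = 79/18.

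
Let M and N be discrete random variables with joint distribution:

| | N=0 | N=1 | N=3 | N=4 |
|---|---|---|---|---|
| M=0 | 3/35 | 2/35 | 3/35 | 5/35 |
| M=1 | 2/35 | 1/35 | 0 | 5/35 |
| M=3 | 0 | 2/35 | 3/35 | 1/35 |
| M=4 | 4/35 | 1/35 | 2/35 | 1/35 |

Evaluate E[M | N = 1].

P(N = 1) = 6/35.
Σ M·P over the event = 0·(2/35) + 1·(1/35) + 3·(2/35) + 4·(1/35) = 11/35.
E[M | N = 1] = (11/35) / (6/35) = 11/6.

11/6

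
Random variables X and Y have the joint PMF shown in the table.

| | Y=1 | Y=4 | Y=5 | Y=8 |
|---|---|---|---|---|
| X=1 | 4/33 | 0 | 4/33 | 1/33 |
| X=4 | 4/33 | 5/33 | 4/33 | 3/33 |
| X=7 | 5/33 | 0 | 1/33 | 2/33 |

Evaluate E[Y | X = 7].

13/4

P(X = 7) = 8/33.
Σ Y·P over the event = 1·(5/33) + 5·(1/33) + 8·(2/33) = 26/33.
E[Y | X = 7] = (26/33) / (8/33) = 13/4.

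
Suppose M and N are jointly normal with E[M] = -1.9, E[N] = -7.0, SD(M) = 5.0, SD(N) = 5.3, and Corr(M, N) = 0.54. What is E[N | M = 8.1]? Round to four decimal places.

For a bivariate normal, E[N | M=x] = μ_N + ρ·(σ_N/σ_M)·(x − μ_M).
E[N | M=8.1] = -7.0 + (0.54)·(5.3/5.0)·(8.1 − (-1.9)) = -7.0 + (0.5724)·(10) = -1.2760.

-1.2760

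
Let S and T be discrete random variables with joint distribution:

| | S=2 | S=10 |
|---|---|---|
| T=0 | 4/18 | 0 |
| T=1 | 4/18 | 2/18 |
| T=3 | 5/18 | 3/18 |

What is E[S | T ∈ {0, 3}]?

4

P(T ∈ {0, 3}) = 2/3.
Σ S·P over the event = 2·(4/18) + 2·(5/18) + 10·(3/18) = 8/3.
E[S | T ∈ {0, 3}] = (8/3) / (2/3) = 4.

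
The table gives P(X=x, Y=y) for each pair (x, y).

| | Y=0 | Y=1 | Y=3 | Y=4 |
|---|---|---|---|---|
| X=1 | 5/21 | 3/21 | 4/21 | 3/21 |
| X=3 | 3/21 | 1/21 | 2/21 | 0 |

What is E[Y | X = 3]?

P(X = 3) = 2/7.
Summing Y·P(X=x,Y=y) over the conditioning event gives 1/3.
E[Y | X = 3] = (1/3) / (2/7) = 7/6.

7/6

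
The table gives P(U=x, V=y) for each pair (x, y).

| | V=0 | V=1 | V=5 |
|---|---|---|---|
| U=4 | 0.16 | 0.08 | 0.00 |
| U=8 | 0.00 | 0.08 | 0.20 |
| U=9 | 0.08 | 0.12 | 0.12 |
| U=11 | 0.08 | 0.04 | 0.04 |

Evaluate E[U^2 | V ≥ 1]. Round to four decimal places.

71.0588

P(V ≥ 1) = 0.68.
Summing U^2·P(U=x,V=y) over the conditioning event gives 48.32.
E[U^2 | V ≥ 1] = (48.32) / (0.68) = 71.0588.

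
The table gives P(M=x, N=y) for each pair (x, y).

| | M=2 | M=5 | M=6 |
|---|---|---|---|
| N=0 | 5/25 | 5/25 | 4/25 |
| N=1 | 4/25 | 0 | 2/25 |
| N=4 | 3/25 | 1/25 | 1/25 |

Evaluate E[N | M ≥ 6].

P(M ≥ 6) = 7/25.
Σ N·P over the event = 0·(4/25) + 1·(2/25) + 4·(1/25) = 6/25.
E[N | M ≥ 6] = (6/25) / (7/25) = 6/7.

6/7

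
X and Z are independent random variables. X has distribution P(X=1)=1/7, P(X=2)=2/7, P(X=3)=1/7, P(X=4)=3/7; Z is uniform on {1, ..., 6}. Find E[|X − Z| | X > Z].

P(X > Z) = 13/42.
Summing |X−Z|·P(x,y) over outcomes with X > Z gives 23/42.
E[|X − Z| | X > Z] = (23/42) / (13/42) = 23/13.

23/13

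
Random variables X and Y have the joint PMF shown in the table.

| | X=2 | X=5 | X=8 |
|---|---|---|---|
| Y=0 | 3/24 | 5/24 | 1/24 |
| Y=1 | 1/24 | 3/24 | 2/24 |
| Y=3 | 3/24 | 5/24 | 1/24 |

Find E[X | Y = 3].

P(Y = 3) = 3/8.
Σ X·P over the event = 2·(3/24) + 5·(5/24) + 8·(1/24) = 13/8.
E[X | Y = 3] = (13/8) / (3/8) = 13/3.

13/3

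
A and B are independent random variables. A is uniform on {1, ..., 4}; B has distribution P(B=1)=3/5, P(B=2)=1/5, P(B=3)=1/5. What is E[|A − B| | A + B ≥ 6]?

P(A + B ≥ 6) = 3/20.
Summing |A−B|·P(x,y) over outcomes with A + B ≥ 6 gives 3/20.
E[|A − B| | A + B ≥ 6] = (3/20) / (3/20) = 1.

1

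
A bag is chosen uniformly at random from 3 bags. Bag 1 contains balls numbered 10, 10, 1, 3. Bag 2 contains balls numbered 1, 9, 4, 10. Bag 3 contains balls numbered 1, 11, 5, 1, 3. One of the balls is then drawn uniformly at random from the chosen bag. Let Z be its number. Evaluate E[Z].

E[Z | bag 1] = (10+10+1+3)/4 = 6.
E[Z | bag 2] = (1+9+4+10)/4 = 6.
E[Z | bag 3] = (1+11+5+1+3)/5 = 21/5.
E[Z] = (1/3)·(6) + (1/3)·(6) + (1/3)·(21/5) = 27/5.

27/5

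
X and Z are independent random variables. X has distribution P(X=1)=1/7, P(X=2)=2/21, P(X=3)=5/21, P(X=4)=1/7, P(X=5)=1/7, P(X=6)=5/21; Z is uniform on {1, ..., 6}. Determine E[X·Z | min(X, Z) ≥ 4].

285/11

P(min(X, Z) ≥ 4) = 11/42.
Summing XZ·P(x,y) over outcomes with min(X, Z) ≥ 4 gives 95/14.
E[X·Z | min(X, Z) ≥ 4] = (95/14) / (11/42) = 285/11.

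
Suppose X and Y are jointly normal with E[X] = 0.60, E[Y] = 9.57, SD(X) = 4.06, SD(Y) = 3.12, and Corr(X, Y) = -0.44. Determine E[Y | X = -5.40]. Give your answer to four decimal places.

11.5988

E[Y | X=x] = μ_Y + ρ(σ_Y/σ_X)(x − μ_X) for jointly normal variables.
E[Y | X=-5.40] = 9.57 + (-0.44)·(3.12/4.06)·(-5.40 − (0.60)) = 9.57 + (-0.33813)·(-6) = 11.5988.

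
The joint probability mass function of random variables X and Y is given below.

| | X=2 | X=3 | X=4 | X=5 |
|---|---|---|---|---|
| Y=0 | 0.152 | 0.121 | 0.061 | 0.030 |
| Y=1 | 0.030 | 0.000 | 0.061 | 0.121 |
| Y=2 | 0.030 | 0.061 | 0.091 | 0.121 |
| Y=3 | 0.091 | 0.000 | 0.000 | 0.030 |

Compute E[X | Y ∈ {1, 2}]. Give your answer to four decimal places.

4.1184

P(Y ∈ {1, 2}) = 0.515.
Σ X·P over the event = 2·(0.030) + 2·(0.030) + 3·(0.061) + 4·(0.061) + 4·(0.091) + 5·(0.121) + 5·(0.121) = 2.121.
E[X | Y ∈ {1, 2}] = (2.121) / (0.515) = 4.1184.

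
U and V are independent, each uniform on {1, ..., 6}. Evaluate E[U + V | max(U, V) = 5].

Outcomes with max(U, V) = 5: (1,5), (2,5), (3,5), (4,5), (5,1), (5,2), (5,3), (5,4), (5,5), each with probability 1/36.
E[U + V | max(U, V) = 5] = (6 + 7 + 8 + 9 + 6 + 7 + 8 + 9 + 10) / 9 = 70/9.

70/9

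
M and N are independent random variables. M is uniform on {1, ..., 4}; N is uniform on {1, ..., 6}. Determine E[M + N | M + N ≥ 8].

Outcomes with M + N ≥ 8: (2,6), (3,5), (3,6), (4,4), (4,5), (4,6), each with probability 1/24.
E[M + N | M + N ≥ 8] = (8 + 8 + 9 + 8 + 9 + 10) / 6 = 26/3.

26/3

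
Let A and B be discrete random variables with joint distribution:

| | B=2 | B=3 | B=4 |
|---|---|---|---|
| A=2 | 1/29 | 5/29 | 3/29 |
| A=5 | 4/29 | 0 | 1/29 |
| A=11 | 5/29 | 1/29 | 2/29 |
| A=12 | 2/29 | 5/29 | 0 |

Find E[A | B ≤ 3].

P(B ≤ 3) = 23/29.
Σ A·P over the event = 2·(1/29) + 2·(5/29) + 5·(4/29) + 11·(5/29) + 11·(1/29) + 12·(2/29) + 12·(5/29) = 182/29.
E[A | B ≤ 3] = (182/29) / (23/29) = 182/23.

182/23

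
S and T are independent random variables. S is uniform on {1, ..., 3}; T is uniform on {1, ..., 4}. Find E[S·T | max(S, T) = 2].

P(max(S, T) = 2) = 1/4.
Summing ST·P(x,y) over outcomes with max(S, T) = 2 gives 2/3.
E[S·T | max(S, T) = 2] = (2/3) / (1/4) = 8/3.

8/3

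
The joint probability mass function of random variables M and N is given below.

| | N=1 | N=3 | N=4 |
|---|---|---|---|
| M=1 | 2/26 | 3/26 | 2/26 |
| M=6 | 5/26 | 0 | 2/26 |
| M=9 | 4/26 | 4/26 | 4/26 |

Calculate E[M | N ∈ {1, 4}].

P(N ∈ {1, 4}) = 19/26.
Σ M·P over the event = 1·(2/26) + 1·(2/26) + 6·(5/26) + 6·(2/26) + 9·(4/26) + 9·(4/26) = 59/13.
E[M | N ∈ {1, 4}] = (59/13) / (19/26) = 118/19.

118/19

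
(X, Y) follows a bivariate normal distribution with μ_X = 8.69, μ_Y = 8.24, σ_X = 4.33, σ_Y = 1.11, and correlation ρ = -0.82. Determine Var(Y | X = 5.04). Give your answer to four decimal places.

0.4036

The conditional variance in a bivariate normal is σ_Y²(1 − ρ²), independent of x.
Var(Y | X=5.04) = (1.11)²·(1 − (-0.82)²) = 1.2321·0.3276 = 0.4036.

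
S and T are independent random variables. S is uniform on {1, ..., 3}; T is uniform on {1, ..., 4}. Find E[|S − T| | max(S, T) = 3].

6/5

P(max(S, T) = 3) = 5/12.
Summing |S−T|·P(x,y) over outcomes with max(S, T) = 3 gives 1/2.
E[|S − T| | max(S, T) = 3] = (1/2) / (5/12) = 6/5.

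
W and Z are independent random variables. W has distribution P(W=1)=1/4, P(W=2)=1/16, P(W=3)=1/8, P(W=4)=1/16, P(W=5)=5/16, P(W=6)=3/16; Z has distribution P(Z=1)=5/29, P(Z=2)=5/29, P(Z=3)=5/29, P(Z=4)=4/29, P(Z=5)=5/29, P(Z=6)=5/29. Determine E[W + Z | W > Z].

515/69

P(W > Z) = 207/464.
Summing (W+Z)·P(x,y) over outcomes with W > Z gives 1545/464.
E[W + Z | W > Z] = (1545/464) / (207/464) = 515/69.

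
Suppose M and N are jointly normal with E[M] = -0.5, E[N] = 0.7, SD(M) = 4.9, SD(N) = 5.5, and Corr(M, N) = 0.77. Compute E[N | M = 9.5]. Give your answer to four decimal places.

The regression of N on M has slope ρ·σ_N/σ_M and passes through (μ_M, μ_N).
E[N | M=9.5] = 0.7 + (0.77)·(5.5/4.9)·(9.5 − (-0.5)) = 0.7 + (0.86429)·(10) = 9.3429.

9.3429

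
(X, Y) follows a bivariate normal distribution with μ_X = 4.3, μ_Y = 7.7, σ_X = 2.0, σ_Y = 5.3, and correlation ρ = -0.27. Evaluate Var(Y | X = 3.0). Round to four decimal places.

Var(Y | X=x) = (1 − ρ²)·σ_Y².
Var(Y | X=3.0) = (5.3)²·(1 − (-0.27)²) = 28.09·0.9271 = 26.0422.

26.0422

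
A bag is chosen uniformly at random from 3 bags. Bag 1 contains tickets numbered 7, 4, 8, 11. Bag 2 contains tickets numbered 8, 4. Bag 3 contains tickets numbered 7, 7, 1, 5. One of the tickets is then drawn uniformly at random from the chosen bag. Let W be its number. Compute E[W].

37/6

E[W | bag 1] = (7+4+8+11)/4 = 15/2.
E[W | bag 2] = (8+4)/2 = 6.
E[W | bag 3] = (7+7+1+5)/4 = 5.
E[W] = (1/3)·(15/2) + (1/3)·(6) + (1/3)·(5) = 37/6.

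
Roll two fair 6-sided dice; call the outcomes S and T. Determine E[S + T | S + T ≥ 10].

32/3

Outcomes with S + T ≥ 10: (4,6), (5,5), (5,6), (6,4), (6,5), (6,6), each with probability 1/36.
E[S + T | S + T ≥ 10] = (10 + 10 + 11 + 10 + 11 + 12) / 6 = 32/3.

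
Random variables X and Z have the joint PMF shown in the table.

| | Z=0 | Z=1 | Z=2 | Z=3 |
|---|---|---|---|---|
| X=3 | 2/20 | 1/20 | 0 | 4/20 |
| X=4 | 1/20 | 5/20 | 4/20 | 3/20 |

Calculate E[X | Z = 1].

23/6

P(Z = 1) = 3/10.
Σ X·P over the event = 3·(1/20) + 4·(5/20) = 23/20.
E[X | Z = 1] = (23/20) / (3/10) = 23/6.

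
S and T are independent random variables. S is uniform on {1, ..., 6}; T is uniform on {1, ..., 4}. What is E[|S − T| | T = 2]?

11/6

P(T = 2) = 1/4.
Summing |S−T|·P(x,y) over outcomes with T = 2 gives 11/24.
E[|S − T| | T = 2] = (11/24) / (1/4) = 11/6.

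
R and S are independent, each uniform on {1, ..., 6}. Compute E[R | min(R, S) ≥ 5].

Outcomes with min(R, S) ≥ 5: (5,5), (5,6), (6,5), (6,6), each with probability 1/36.
E[R | min(R, S) ≥ 5] = (5 + 5 + 6 + 6) / 4 = 11/2.

11/2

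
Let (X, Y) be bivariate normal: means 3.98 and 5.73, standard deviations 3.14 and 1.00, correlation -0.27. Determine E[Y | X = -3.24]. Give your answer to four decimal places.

E[Y | X=x] = μ_Y + ρ(σ_Y/σ_X)(x − μ_X) for jointly normal variables.
E[Y | X=-3.24] = 5.73 + (-0.27)·(1.00/3.14)·(-3.24 − (3.98)) = 5.73 + (-0.085987)·(-7.22) = 6.3508.

6.3508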